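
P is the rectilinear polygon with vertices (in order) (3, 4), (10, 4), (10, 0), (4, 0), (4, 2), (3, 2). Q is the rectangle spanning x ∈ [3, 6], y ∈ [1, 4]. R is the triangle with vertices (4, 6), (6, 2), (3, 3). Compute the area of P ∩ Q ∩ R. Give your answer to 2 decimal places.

The intersection is the polygon with vertices (5,4), (6,2), (3,3), (3.333,4).
By the shoelace formula its area is 3.33.

3.33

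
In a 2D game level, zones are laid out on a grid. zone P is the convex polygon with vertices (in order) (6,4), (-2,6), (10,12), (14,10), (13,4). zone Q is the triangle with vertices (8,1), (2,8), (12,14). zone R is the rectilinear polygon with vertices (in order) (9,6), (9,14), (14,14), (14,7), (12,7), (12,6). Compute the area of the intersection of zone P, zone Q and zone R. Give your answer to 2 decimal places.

8.10

The intersection is the polygon with vertices (10,12), (11.2,11.4), (9.539,6), (9,6), (9,11.5).
By the shoelace formula its area is 8.10.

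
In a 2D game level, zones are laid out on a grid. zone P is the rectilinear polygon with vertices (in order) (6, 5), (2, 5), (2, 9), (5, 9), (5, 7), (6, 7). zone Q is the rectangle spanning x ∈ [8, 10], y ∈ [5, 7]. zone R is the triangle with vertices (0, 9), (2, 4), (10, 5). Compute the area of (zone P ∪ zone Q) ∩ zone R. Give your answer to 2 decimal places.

10.40

|zone P ∪ zone Q| = 18.
|(zone P ∪ zone Q) ∩ zone R| = 10.40.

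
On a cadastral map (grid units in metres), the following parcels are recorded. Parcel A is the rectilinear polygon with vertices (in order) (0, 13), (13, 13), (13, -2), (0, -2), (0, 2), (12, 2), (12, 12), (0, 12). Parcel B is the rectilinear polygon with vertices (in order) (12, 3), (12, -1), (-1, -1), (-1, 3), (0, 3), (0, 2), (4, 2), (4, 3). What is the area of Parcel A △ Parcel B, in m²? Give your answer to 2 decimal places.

51.00

|Parcel A| = 75, |Parcel B| = 48, |Parcel A∩Parcel B| = 36.
|Parcel A △ Parcel B| = |Parcel A| + |Parcel B| − 2·|Parcel A∩Parcel B| = 75 + 48 − 72 = 51.00.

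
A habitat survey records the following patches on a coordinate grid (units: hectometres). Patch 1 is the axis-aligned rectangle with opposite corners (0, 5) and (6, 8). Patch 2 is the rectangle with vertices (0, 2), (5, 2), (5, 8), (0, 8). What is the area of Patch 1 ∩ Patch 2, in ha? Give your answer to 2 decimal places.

15.00

|Patch 1∩Patch 2|: x∈[0,5], y∈[5,8] → 5·3 = 15.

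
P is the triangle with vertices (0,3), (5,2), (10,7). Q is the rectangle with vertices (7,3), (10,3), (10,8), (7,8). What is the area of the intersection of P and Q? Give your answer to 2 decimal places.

The intersection is the polygon with vertices (7,4), (7,5.8), (10,7).
By the shoelace formula its area is 2.70.

2.70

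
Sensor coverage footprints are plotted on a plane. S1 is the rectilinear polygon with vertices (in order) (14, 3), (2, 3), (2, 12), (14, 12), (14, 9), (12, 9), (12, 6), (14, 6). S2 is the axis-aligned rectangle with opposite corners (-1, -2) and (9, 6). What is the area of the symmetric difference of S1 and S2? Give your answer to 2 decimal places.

|S1| = 102, |S2| = 80, |S1∩S2| = 21.
|S1 △ S2| = |S1| + |S2| − 2·|S1∩S2| = 102 + 80 − 42 = 140.00.

140.00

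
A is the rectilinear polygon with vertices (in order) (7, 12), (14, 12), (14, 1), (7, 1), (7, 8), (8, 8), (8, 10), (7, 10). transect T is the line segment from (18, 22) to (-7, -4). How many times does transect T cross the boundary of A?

The segment meets the boundary at (7,10.56), (8.385,12).

2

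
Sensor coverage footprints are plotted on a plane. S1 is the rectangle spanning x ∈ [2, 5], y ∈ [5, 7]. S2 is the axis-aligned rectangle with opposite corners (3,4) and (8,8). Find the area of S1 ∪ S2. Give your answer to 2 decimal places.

22.00

By inclusion–exclusion:
Individual areas: |S1| = 6, |S2| = 20.
|S1∩S2|: x∈[3,5], y∈[5,7] → 2·2 = 4.
|S1 ∪ S2| = 26 − 4 = 22.00.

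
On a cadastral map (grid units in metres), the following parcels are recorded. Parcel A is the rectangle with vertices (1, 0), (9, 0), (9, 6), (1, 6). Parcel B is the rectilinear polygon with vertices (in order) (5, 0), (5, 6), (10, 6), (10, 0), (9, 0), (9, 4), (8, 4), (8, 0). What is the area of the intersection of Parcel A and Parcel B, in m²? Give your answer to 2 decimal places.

20.00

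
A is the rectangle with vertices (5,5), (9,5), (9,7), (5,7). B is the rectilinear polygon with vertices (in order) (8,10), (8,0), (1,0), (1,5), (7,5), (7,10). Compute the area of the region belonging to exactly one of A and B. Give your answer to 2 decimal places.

|A| = 8, |B| = 40, |A∩B| = 2.
|A △ B| = |A| + |B| − 2·|A∩B| = 8 + 40 − 4 = 44.00.

44.00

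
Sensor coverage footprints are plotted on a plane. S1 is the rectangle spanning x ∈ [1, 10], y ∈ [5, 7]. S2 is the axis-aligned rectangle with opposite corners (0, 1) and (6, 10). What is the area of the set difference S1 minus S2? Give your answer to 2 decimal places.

8.00

|S1∩S2|: x∈[1,6], y∈[5,7] → 5·2 = 10.
|S1| = 18.
|S1 ∖ S2| = |S1| − |S1∩S2| = 18 − 10 = 8.00.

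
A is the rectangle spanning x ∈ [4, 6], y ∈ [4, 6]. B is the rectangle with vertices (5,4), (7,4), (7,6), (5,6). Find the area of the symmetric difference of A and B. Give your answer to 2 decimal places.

4.00

|A∩B|: x∈[5,6], y∈[4,6] → 1·2 = 2.
|A △ B| = |A| + |B| − 2·|A∩B| = 4 + 4 − 4 = 4.00.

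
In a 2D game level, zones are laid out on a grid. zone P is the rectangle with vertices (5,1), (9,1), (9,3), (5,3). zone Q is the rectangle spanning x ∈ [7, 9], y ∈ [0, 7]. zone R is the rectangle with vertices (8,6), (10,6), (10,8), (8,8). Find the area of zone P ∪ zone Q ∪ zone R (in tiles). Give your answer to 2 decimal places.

21.00

By inclusion–exclusion:
Individual areas: |zone P| = 8, |zone Q| = 14, |zone R| = 4.
|zone P∩zone Q|: x∈[7,9], y∈[1,3] → 2·2 = 4.
|zone P∩zone R| = 0 (no overlap).
|zone Q∩zone R|: x∈[8,9], y∈[6,7] → 1·1 = 1.
|zone P∩zone Q∩zone R| = 0.
|zone P ∪ zone Q ∪ zone R| = 26 − 5 + 0 = 21.00.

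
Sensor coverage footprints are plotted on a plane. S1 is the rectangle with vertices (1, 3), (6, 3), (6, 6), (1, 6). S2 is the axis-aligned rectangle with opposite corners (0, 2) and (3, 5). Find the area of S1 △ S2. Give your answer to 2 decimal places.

|S1∩S2|: x∈[1,3], y∈[3,5] → 2·2 = 4.
|S1 △ S2| = |S1| + |S2| − 2·|S1∩S2| = 15 + 9 − 8 = 16.00.

16.00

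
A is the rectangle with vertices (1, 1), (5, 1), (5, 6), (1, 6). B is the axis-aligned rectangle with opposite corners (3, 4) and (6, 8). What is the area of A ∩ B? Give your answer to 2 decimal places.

4.00

|A∩B|: x∈[3,5], y∈[4,6] → 2·2 = 4.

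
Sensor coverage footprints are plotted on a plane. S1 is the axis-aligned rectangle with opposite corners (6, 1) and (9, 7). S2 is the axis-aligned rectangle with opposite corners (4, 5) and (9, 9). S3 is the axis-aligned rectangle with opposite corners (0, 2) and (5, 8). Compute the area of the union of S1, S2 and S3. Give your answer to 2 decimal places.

By inclusion–exclusion:
Individual areas: |S1| = 18, |S2| = 20, |S3| = 30.
|S1∩S2|: x∈[6,9], y∈[5,7] → 3·2 = 6.
|S1∩S3| = 0 (no overlap).
|S2∩S3|: x∈[4,5], y∈[5,8] → 1·3 = 3.
|S1∩S2∩S3| = 0.
|S1 ∪ S2 ∪ S3| = 68 − 9 + 0 = 59.00.

59.00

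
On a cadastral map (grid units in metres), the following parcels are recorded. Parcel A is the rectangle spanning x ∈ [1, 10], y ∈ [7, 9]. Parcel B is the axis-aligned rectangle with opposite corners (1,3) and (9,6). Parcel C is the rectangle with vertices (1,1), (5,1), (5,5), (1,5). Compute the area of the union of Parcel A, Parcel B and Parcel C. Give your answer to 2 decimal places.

50.00

By inclusion–exclusion:
Individual areas: |Parcel A| = 18, |Parcel B| = 24, |Parcel C| = 16.
|Parcel A∩Parcel B| = 0 (no overlap).
|Parcel A∩Parcel C| = 0 (no overlap).
|Parcel B∩Parcel C|: x∈[1,5], y∈[3,5] → 4·2 = 8.
|Parcel A∩Parcel B∩Parcel C| = 0.
|Parcel A ∪ Parcel B ∪ Parcel C| = 58 − 8 + 0 = 50.00.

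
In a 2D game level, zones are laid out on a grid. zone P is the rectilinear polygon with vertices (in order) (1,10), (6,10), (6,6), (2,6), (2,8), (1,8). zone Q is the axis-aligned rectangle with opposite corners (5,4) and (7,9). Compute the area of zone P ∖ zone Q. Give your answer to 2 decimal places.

|zone P| = 18, |zone P∩zone Q| = 3.
|zone P ∖ zone Q| = |zone P| − |zone P∩zone Q| = 18 − 3 = 15.00.

15.00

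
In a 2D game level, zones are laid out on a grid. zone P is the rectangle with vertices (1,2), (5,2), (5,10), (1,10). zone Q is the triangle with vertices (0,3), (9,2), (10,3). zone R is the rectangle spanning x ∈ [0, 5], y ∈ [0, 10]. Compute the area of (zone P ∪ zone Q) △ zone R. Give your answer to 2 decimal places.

21.56

|zone P ∪ zone Q| = 35.6667.
|(zone P ∪ zone Q) ∩ zone R| = 32.0556.
|(zone P ∪ zone Q) △ zone R| = 35.6667 + 50 − 64.1111 = 21.56.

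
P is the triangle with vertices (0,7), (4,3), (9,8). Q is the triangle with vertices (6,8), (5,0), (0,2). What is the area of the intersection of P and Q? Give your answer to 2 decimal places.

The intersection is the polygon with vertices (4,3), (2.5,4.5), (5.625,7.625), (5.958,7.662), (5.571,4.571).
By the shoelace formula its area is 7.55.

7.55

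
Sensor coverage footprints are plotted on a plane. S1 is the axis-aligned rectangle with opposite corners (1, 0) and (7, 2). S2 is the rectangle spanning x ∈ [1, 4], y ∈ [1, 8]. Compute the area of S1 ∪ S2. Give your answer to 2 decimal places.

30.00

By inclusion–exclusion:
Individual areas: |S1| = 12, |S2| = 21.
|S1∩S2|: x∈[1,4], y∈[1,2] → 3·1 = 3.
|S1 ∪ S2| = 33 − 3 = 30.00.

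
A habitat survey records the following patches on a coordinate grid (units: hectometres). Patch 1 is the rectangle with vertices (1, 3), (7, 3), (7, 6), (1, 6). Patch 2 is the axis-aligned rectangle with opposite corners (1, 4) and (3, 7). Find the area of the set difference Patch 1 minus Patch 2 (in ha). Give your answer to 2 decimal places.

14.00

|Patch 1∩Patch 2|: x∈[1,3], y∈[4,6] → 2·2 = 4.
|Patch 1| = 18.
|Patch 1 ∖ Patch 2| = |Patch 1| − |Patch 1∩Patch 2| = 18 − 4 = 14.00.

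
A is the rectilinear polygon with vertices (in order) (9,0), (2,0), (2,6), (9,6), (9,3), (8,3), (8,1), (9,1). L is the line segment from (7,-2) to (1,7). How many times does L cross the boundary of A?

2

The segment meets the boundary at (2,5.5), (5.667,0).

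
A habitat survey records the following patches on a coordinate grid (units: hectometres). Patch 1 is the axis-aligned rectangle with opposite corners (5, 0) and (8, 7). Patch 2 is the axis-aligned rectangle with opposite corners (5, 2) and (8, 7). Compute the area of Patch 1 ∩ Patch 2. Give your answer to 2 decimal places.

|Patch 1∩Patch 2|: x∈[5,8], y∈[2,7] → 3·5 = 15.

15.00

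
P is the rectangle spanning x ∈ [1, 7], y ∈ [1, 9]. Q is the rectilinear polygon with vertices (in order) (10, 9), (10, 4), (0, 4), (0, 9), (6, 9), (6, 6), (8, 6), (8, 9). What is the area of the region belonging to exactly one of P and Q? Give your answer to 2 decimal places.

|P| = 48, |Q| = 44, |P∩Q| = 27.
|P △ Q| = |P| + |Q| − 2·|P∩Q| = 48 + 44 − 54 = 38.00.

38.00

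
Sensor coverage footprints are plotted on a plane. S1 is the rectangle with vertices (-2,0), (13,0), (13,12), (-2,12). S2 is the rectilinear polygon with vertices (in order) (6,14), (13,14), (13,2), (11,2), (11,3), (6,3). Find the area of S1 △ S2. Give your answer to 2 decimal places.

129.00

|S1| = 180, |S2| = 79, |S1∩S2| = 65.
|S1 △ S2| = |S1| + |S2| − 2·|S1∩S2| = 180 + 79 − 130 = 129.00.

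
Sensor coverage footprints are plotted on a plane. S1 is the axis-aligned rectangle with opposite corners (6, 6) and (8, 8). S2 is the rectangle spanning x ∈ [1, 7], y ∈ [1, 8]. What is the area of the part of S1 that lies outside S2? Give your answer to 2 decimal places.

2.00

|S1∩S2|: x∈[6,7], y∈[6,8] → 1·2 = 2.
|S1| = 4.
|S1 ∖ S2| = |S1| − |S1∩S2| = 4 − 2 = 2.00.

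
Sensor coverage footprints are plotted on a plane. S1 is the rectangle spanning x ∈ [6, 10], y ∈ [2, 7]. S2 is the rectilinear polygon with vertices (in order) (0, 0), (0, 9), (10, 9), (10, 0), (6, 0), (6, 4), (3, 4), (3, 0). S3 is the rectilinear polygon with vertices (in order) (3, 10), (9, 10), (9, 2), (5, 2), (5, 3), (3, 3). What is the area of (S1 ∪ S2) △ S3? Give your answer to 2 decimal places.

52.00

|S1 ∪ S2| = 78.
|(S1 ∪ S2) ∩ S3| = 36.
|(S1 ∪ S2) △ S3| = 78 + 46 − 72 = 52.00.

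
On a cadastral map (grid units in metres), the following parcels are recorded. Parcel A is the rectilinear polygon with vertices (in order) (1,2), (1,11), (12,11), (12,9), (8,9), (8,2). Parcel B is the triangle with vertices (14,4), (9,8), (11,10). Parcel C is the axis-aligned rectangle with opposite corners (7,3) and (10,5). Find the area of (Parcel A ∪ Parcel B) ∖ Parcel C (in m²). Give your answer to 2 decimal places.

77.25

|Parcel A ∪ Parcel B| = 79.25.
|(Parcel A ∪ Parcel B) ∩ Parcel C| = 2.
|(Parcel A ∪ Parcel B) ∖ Parcel C| = 79.25 − 2 = 77.25.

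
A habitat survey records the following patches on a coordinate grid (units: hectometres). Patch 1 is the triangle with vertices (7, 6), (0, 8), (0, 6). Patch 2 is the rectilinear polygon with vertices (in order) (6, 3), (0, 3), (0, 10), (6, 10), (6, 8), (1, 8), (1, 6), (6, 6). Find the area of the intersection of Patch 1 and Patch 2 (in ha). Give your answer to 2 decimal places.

1.86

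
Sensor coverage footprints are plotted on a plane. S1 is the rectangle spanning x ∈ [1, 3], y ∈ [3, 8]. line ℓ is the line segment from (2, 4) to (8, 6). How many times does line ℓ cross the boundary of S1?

1

The segment meets the boundary at (3,4.333).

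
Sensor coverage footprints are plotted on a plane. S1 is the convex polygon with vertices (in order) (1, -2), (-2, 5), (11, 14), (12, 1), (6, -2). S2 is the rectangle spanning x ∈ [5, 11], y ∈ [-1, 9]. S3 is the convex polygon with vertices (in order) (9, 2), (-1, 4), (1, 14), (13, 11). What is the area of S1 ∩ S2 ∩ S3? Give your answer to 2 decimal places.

The intersection is the polygon with vertices (5,9), (11,9), (11,6.5), (9,2), (5,2.8).
By the shoelace formula its area is 35.90.

35.90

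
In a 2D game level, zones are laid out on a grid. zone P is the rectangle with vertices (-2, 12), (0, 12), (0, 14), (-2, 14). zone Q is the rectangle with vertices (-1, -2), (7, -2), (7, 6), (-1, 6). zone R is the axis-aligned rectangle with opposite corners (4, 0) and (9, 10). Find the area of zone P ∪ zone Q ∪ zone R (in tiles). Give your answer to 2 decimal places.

100.00

By inclusion–exclusion:
Individual areas: |zone P| = 4, |zone Q| = 64, |zone R| = 50.
|zone P∩zone Q| = 0 (no overlap).
|zone P∩zone R| = 0 (no overlap).
|zone Q∩zone R|: x∈[4,7], y∈[0,6] → 3·6 = 18.
|zone P∩zone Q∩zone R| = 0.
|zone P ∪ zone Q ∪ zone R| = 118 − 18 + 0 = 100.00.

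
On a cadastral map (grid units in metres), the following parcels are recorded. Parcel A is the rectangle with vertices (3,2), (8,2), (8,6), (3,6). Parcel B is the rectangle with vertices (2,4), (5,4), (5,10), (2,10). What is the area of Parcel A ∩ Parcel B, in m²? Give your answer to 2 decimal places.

4.00

|Parcel A∩Parcel B|: x∈[3,5], y∈[4,6] → 2·2 = 4.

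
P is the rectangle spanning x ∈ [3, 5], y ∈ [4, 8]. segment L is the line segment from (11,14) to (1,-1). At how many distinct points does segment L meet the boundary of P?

The segment meets the boundary at (4.333,4), (5,5).

2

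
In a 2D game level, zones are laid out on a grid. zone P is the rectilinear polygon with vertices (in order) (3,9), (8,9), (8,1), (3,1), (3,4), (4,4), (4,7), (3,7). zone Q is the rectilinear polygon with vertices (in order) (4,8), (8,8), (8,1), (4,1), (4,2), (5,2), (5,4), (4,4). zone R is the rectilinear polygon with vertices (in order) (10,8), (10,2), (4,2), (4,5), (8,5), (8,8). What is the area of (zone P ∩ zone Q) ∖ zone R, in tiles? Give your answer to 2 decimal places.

16.00

|zone P ∩ zone Q| = 26.
|(zone P ∩ zone Q) ∩ zone R| = 10.
|(zone P ∩ zone Q) ∖ zone R| = 26 − 10 = 16.00.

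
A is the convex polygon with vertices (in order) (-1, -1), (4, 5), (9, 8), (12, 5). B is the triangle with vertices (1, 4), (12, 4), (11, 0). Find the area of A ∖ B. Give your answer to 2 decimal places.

|A| = 36, |A∩B| = 7.656.
|A ∖ B| = |A| − |A∩B| = 36 − 7.656 = 28.34.

28.34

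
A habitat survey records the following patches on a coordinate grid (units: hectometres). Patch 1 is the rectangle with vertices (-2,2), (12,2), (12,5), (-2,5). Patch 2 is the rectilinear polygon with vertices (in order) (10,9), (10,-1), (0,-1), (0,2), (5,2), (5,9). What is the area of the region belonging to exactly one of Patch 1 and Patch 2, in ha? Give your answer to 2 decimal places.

77.00

|Patch 1| = 42, |Patch 2| = 65, |Patch 1∩Patch 2| = 15.
|Patch 1 △ Patch 2| = |Patch 1| + |Patch 2| − 2·|Patch 1∩Patch 2| = 42 + 65 − 30 = 77.00.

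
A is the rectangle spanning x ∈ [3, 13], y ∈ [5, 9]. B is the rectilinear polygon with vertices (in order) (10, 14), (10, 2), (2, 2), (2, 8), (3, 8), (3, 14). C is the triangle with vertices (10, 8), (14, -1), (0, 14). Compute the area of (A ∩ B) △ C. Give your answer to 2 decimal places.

34.93

|A ∩ B| = 28.
|(A ∩ B) ∩ C| = 13.0333.
|(A ∩ B) △ C| = 28 + 33 − 26.0667 = 34.93.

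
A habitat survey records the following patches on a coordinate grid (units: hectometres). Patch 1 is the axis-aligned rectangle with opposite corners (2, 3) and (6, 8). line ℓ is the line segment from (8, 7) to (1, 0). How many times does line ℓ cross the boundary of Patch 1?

The segment meets the boundary at (4,3), (6,5).

2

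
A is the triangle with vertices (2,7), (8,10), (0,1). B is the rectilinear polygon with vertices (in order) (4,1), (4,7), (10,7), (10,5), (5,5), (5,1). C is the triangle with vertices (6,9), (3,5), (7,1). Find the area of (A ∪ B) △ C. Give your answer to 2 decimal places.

|A ∪ B| = 30.
|(A ∪ B) ∩ C| = 8.0562.
|(A ∪ B) △ C| = 30 + 14 − 16.1124 = 27.89.

27.89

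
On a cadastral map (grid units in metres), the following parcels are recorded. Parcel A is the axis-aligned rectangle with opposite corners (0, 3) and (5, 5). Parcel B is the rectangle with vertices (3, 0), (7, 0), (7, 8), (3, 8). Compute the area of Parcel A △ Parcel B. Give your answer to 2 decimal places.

|Parcel A∩Parcel B|: x∈[3,5], y∈[3,5] → 2·2 = 4.
|Parcel A △ Parcel B| = |Parcel A| + |Parcel B| − 2·|Parcel A∩Parcel B| = 10 + 32 − 8 = 34.00.

34.00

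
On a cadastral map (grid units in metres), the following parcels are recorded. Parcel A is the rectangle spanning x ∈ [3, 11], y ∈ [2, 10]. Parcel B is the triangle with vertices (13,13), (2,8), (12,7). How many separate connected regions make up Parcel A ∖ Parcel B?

2

Parcel A ∖ Parcel B splits into 2 disjoint pieces (area 44, area 2.6273).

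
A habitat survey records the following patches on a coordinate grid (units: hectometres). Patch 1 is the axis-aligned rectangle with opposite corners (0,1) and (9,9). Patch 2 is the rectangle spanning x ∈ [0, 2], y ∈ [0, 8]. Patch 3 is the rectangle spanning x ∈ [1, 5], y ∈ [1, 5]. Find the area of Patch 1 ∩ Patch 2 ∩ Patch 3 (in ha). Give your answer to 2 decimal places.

The intersection is the polygon with vertices (2,1), (1,1), (1,5), (2,5).
By the shoelace formula its area is 4.00.

4.00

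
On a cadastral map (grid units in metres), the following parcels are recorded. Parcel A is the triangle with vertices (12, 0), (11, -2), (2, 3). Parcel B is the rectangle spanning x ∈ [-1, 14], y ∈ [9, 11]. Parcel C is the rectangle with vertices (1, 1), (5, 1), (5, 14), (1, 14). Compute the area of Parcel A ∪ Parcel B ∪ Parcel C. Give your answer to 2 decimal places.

By inclusion–exclusion:
Individual areas: |Parcel A| = 11.5, |Parcel B| = 30, |Parcel C| = 52.
|Parcel A∩Parcel B| = 0.
|Parcel A∩Parcel C| = 1.15.
|Parcel B∩Parcel C|: x∈[1,5], y∈[9,11] → 4·2 = 8.
|Parcel A∩Parcel B∩Parcel C| = 0.
|Parcel A ∪ Parcel B ∪ Parcel C| = 93.5 − 9.15 + 0 = 84.35.

84.35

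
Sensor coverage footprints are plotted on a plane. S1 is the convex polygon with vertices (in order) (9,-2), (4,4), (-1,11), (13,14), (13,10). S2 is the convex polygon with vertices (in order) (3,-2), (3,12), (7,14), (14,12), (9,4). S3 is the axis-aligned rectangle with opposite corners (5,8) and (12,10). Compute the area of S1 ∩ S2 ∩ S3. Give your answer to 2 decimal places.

The intersection is the polygon with vertices (11.5,8), (5,8), (5,10), (12,10), (12,8.8).
By the shoelace formula its area is 13.80.

13.80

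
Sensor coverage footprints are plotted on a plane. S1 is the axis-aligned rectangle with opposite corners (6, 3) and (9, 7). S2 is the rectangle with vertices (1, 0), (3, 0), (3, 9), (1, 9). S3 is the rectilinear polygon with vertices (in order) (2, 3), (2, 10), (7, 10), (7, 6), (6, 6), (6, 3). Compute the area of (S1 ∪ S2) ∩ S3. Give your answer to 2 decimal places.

|S1 ∪ S2| = 30.
|(S1 ∪ S2) ∩ S3| = 7.00.

7.00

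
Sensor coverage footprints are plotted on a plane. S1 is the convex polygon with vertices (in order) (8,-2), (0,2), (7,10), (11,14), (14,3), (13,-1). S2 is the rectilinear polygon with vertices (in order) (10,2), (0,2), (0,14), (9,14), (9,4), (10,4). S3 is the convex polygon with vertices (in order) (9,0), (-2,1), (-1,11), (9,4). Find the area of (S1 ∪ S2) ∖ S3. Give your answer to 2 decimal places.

125.04

|S1 ∪ S2| = 184.
|(S1 ∪ S2) ∩ S3| = 58.9611.
|(S1 ∪ S2) ∖ S3| = 184 − 58.9611 = 125.04.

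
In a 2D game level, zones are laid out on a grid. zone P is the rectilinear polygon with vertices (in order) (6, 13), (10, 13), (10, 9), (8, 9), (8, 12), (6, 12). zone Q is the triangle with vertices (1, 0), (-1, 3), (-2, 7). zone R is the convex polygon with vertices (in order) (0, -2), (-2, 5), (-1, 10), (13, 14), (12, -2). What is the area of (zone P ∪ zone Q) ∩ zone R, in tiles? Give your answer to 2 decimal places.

10.70

|zone P ∪ zone Q| = 12.5.
|(zone P ∪ zone Q) ∩ zone R| = 10.70.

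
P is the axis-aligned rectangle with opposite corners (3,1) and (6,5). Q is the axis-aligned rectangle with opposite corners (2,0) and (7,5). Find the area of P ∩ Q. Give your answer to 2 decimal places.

12.00

|P∩Q|: x∈[3,6], y∈[1,5] → 3·4 = 12.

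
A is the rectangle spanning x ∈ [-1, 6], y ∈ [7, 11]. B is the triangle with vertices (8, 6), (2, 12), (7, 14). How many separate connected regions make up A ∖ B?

A ∖ B is a single connected region.

1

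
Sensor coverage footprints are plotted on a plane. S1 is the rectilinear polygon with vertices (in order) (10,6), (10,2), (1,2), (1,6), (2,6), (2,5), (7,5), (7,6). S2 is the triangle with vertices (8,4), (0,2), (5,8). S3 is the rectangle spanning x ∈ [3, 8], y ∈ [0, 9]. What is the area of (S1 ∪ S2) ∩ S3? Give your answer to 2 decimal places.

22.93

The region (S1 ∪ S2) ∩ S3 is the polygon with vertices (3,2), (3,5.6), (5,8), (7,5.333), (7,6), (8,6), (8,2).
By the shoelace formula its area is 22.93.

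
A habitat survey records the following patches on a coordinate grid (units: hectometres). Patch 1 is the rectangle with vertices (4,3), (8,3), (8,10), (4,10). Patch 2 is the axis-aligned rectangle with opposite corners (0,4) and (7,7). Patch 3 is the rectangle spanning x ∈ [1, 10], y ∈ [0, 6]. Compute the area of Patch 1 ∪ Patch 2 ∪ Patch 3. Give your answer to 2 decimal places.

By inclusion–exclusion:
Individual areas: |Patch 1| = 28, |Patch 2| = 21, |Patch 3| = 54.
|Patch 1∩Patch 2|: x∈[4,7], y∈[4,7] → 3·3 = 9.
|Patch 1∩Patch 3|: x∈[4,8], y∈[3,6] → 4·3 = 12.
|Patch 2∩Patch 3|: x∈[1,7], y∈[4,6] → 6·2 = 12.
|Patch 1∩Patch 2∩Patch 3| = 6.
|Patch 1 ∪ Patch 2 ∪ Patch 3| = 103 − 33 + 6 = 76.00.

76.00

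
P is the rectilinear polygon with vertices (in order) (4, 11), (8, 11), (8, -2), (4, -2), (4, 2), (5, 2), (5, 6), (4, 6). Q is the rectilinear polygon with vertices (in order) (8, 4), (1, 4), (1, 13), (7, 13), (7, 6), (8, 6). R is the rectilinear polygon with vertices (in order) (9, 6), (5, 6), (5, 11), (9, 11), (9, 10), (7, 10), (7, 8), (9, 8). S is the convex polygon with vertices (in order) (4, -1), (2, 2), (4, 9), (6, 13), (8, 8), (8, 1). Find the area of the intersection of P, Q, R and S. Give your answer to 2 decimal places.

9.95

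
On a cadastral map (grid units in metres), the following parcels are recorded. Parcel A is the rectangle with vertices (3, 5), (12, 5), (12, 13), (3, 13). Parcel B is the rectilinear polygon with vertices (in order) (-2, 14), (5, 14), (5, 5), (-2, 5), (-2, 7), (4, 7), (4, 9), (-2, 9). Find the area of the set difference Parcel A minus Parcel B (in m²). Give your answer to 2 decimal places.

|Parcel A| = 72, |Parcel A∩Parcel B| = 14.
|Parcel A ∖ Parcel B| = |Parcel A| − |Parcel A∩Parcel B| = 72 − 14 = 58.00.

58.00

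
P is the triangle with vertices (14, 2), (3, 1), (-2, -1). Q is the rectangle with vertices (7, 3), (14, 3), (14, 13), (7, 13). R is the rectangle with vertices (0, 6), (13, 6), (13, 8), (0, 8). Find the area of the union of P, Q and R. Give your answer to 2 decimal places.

By inclusion–exclusion:
Individual areas: |P| = 8.5, |Q| = 70, |R| = 26.
|P∩Q| = 0.
|P∩R| = 0.
|Q∩R|: x∈[7,13], y∈[6,8] → 6·2 = 12.
|P∩Q∩R| = 0.
|P ∪ Q ∪ R| = 104.5 − 12 + 0 = 92.50.

92.50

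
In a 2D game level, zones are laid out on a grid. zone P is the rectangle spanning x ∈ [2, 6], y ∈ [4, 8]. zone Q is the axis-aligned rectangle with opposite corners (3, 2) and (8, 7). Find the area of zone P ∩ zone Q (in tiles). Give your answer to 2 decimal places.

|zone P∩zone Q|: x∈[3,6], y∈[4,7] → 3·3 = 9.

9.00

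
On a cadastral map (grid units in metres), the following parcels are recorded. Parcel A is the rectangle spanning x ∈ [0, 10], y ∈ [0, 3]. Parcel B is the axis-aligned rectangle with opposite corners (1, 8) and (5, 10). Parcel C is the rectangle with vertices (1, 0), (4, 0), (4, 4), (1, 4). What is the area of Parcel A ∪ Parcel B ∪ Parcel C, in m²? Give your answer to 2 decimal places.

41.00

By inclusion–exclusion:
Individual areas: |Parcel A| = 30, |Parcel B| = 8, |Parcel C| = 12.
|Parcel A∩Parcel B| = 0 (no overlap).
|Parcel A∩Parcel C|: x∈[1,4], y∈[0,3] → 3·3 = 9.
|Parcel B∩Parcel C| = 0 (no overlap).
|Parcel A∩Parcel B∩Parcel C| = 0.
|Parcel A ∪ Parcel B ∪ Parcel C| = 50 − 9 + 0 = 41.00.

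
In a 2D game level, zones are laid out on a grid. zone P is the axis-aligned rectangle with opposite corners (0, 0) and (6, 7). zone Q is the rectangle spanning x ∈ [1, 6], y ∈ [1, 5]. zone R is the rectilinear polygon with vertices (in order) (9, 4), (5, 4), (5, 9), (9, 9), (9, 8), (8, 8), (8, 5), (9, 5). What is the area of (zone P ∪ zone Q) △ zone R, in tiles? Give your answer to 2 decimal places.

|zone P ∪ zone Q| = 42.
|(zone P ∪ zone Q) ∩ zone R| = 3.
|(zone P ∪ zone Q) △ zone R| = 42 + 17 − 6 = 53.00.

53.00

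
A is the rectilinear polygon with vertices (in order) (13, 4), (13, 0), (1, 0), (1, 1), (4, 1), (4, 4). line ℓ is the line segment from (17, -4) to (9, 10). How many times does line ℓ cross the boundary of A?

The segment meets the boundary at (12.429,4), (13,3).

2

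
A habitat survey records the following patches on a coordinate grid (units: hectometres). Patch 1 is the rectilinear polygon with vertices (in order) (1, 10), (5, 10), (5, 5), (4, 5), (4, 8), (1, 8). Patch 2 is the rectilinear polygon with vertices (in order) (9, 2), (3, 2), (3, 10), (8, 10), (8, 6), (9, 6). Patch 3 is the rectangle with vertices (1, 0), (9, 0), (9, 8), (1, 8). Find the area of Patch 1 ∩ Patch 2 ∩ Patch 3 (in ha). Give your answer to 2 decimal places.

3.00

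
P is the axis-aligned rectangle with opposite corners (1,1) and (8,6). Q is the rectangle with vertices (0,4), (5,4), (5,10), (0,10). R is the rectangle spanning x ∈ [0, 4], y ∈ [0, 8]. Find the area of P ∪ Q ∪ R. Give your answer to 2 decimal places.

By inclusion–exclusion:
Individual areas: |P| = 35, |Q| = 30, |R| = 32.
|P∩Q|: x∈[1,5], y∈[4,6] → 4·2 = 8.
|P∩R|: x∈[1,4], y∈[1,6] → 3·5 = 15.
|Q∩R|: x∈[0,4], y∈[4,8] → 4·4 = 16.
|P∩Q∩R| = 6.
|P ∪ Q ∪ R| = 97 − 39 + 6 = 64.00.

64.00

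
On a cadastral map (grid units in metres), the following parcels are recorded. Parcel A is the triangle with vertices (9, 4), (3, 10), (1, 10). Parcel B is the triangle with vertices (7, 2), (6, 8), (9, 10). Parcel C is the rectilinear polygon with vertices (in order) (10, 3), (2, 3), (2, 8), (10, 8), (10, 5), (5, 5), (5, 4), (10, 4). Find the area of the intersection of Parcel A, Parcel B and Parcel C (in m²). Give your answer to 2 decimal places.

0.74

The intersection is the polygon with vertices (7.75,5), (7.667,5), (6.333,6), (6.2,6.8), (7.8,5.2).
By the shoelace formula its area is 0.74.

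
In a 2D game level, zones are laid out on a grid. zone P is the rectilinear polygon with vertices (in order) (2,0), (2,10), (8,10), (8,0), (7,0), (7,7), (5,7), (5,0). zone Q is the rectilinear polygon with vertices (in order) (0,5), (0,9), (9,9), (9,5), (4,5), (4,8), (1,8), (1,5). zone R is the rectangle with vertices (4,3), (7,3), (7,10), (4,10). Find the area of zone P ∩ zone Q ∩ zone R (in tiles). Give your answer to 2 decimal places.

8.00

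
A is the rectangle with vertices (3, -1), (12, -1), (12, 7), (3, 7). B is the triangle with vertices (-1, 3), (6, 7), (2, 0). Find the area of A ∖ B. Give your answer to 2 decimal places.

66.70

|A| = 72, |A∩B| = 5.3036.
|A ∖ B| = |A| − |A∩B| = 72 − 5.3036 = 66.70.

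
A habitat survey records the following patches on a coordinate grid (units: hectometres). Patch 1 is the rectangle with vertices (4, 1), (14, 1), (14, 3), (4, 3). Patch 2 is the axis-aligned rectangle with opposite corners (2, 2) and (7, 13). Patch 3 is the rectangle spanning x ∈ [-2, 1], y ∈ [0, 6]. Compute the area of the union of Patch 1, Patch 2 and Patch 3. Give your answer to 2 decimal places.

By inclusion–exclusion:
Individual areas: |Patch 1| = 20, |Patch 2| = 55, |Patch 3| = 18.
|Patch 1∩Patch 2|: x∈[4,7], y∈[2,3] → 3·1 = 3.
|Patch 1∩Patch 3| = 0 (no overlap).
|Patch 2∩Patch 3| = 0 (no overlap).
|Patch 1∩Patch 2∩Patch 3| = 0.
|Patch 1 ∪ Patch 2 ∪ Patch 3| = 93 − 3 + 0 = 90.00.

90.00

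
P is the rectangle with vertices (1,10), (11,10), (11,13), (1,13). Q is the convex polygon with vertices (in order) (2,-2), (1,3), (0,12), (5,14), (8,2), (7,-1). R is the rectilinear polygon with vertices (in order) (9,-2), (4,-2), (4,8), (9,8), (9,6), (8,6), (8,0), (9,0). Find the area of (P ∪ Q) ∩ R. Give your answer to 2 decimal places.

The region (P ∪ Q) ∩ R is the polygon with vertices (8,2), (7,-1), (4,-1.6), (4,8), (6.5,8).
By the shoelace formula its area is 30.90.

30.90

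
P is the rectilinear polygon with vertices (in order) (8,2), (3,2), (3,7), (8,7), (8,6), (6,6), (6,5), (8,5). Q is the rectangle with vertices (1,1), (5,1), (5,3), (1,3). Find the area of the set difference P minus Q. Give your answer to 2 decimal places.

21.00

|P| = 23, |P∩Q| = 2.
|P ∖ Q| = |P| − |P∩Q| = 23 − 2 = 21.00.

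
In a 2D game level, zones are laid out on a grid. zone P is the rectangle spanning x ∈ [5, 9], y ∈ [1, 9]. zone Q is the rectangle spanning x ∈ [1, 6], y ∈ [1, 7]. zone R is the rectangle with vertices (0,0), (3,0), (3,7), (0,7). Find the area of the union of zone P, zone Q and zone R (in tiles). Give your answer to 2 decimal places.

65.00

By inclusion–exclusion:
Individual areas: |zone P| = 32, |zone Q| = 30, |zone R| = 21.
|zone P∩zone Q|: x∈[5,6], y∈[1,7] → 1·6 = 6.
|zone P∩zone R| = 0 (no overlap).
|zone Q∩zone R|: x∈[1,3], y∈[1,7] → 2·6 = 12.
|zone P∩zone Q∩zone R| = 0.
|zone P ∪ zone Q ∪ zone R| = 83 − 18 + 0 = 65.00.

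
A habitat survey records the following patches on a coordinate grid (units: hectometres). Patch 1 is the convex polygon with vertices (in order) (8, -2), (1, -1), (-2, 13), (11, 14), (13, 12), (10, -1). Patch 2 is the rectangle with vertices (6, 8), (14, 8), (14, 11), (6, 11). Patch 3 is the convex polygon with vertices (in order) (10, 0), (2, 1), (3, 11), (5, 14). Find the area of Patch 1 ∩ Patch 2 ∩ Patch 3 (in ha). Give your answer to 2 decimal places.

The intersection is the polygon with vertices (6,8), (6,11), (6.071,11), (7.143,8).
By the shoelace formula its area is 1.82.

1.82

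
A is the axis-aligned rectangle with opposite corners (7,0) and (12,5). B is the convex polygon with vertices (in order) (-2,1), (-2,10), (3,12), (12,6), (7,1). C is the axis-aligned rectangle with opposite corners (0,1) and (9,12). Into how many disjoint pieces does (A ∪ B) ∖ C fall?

(A ∪ B) ∖ C splits into 2 disjoint pieces (area 22.5, area 18.8).

2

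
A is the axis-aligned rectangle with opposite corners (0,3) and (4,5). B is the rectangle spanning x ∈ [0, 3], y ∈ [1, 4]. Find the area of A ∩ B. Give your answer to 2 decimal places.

|A∩B|: x∈[0,3], y∈[3,4] → 3·1 = 3.

3.00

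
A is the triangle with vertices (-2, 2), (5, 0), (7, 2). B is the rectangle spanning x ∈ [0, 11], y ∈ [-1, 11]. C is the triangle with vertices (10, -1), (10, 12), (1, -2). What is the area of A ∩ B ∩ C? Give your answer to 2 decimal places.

The intersection is the polygon with vertices (5,0), (2.707,0.655), (3.571,2), (7,2).
By the shoelace formula its area is 5.25.

5.25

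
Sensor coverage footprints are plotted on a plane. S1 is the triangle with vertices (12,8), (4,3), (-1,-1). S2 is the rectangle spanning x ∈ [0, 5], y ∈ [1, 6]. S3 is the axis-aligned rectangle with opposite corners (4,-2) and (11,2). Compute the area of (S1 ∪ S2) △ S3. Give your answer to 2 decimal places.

53.04

|S1 ∪ S2| = 27.0379.
|(S1 ∪ S2) ∩ S3| = 1.
|(S1 ∪ S2) △ S3| = 27.0379 + 28 − 2 = 53.04.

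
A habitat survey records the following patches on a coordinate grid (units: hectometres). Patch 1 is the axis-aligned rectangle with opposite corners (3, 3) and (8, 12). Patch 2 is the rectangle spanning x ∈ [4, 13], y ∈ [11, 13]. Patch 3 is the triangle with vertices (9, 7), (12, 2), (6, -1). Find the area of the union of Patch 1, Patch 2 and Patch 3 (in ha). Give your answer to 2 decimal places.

By inclusion–exclusion:
Individual areas: |Patch 1| = 45, |Patch 2| = 18, |Patch 3| = 19.5.
|Patch 1∩Patch 2|: x∈[4,8], y∈[11,12] → 4·1 = 4.
|Patch 1∩Patch 3| = 0.3333.
|Patch 2∩Patch 3| = 0.
|Patch 1∩Patch 2∩Patch 3| = 0.
|Patch 1 ∪ Patch 2 ∪ Patch 3| = 82.5 − 4.3333 + 0 = 78.17.

78.17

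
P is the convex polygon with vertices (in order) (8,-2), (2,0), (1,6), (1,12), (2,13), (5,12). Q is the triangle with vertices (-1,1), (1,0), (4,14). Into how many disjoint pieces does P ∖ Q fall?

2

P ∖ Q splits into 2 disjoint pieces (area 52.5764, area 8.0068).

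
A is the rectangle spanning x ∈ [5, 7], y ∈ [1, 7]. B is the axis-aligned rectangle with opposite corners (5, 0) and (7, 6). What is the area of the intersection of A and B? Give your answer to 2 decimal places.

|A∩B|: x∈[5,7], y∈[1,6] → 2·5 = 10.

10.00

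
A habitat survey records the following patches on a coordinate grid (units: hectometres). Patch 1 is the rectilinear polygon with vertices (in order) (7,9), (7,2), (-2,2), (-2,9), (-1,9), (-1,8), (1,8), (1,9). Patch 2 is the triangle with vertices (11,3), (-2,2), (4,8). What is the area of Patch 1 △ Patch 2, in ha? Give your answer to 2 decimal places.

|Patch 1| = 61, |Patch 2| = 36, |Patch 1∩Patch 2| = 29.6703.
|Patch 1 △ Patch 2| = |Patch 1| + |Patch 2| − 2·|Patch 1∩Patch 2| = 61 + 36 − 59.3407 = 37.66.

37.66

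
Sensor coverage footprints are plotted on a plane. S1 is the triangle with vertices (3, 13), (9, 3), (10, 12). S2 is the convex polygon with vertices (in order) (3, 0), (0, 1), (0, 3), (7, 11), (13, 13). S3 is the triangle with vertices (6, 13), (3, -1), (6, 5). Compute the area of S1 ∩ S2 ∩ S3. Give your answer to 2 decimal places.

The intersection is the polygon with vertices (6,9.857), (6,8), (5.339,9.102).
By the shoelace formula its area is 0.61.

0.61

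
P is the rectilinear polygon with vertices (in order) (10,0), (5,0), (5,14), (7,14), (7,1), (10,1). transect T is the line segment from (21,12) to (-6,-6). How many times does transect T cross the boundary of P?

The segment meets the boundary at (5,1.333), (7,2.667).

2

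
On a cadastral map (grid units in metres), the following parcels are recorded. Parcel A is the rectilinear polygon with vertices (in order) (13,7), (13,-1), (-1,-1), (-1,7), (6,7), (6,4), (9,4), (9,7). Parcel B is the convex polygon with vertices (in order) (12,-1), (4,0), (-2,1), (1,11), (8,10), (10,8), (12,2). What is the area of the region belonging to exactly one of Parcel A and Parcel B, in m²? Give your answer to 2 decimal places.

66.13

|Parcel A| = 103, |Parcel B| = 120.5, |Parcel A∩Parcel B| = 78.6833.
|Parcel A △ Parcel B| = |Parcel A| + |Parcel B| − 2·|Parcel A∩Parcel B| = 103 + 120.5 − 157.3667 = 66.13.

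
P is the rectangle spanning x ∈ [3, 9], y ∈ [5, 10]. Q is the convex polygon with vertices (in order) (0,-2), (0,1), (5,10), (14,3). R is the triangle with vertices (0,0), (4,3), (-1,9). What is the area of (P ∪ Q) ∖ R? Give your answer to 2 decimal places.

|P ∪ Q| = 88.8222.
|(P ∪ Q) ∩ R| = 7.8933.
|(P ∪ Q) ∖ R| = 88.8222 − 7.8933 = 80.93.

80.93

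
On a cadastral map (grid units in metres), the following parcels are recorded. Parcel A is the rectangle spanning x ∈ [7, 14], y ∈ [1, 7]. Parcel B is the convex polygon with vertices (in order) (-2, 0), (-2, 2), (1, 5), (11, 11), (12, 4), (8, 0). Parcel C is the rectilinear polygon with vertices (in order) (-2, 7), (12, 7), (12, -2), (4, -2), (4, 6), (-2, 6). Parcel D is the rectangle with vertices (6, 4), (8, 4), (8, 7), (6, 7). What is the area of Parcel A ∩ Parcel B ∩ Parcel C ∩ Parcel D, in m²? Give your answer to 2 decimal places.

3.00

The intersection is the polygon with vertices (8,7), (8,4), (7,4), (7,7).
By the shoelace formula its area is 3.00.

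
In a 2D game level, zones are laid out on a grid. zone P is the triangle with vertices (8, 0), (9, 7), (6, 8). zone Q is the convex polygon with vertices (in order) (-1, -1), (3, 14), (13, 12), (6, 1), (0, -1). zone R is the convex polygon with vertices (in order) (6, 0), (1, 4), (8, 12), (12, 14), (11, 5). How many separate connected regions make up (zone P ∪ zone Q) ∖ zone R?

3

(zone P ∪ zone Q) ∖ zone R splits into 3 disjoint pieces (area 0.7333, area 49.6555, area 1.5681).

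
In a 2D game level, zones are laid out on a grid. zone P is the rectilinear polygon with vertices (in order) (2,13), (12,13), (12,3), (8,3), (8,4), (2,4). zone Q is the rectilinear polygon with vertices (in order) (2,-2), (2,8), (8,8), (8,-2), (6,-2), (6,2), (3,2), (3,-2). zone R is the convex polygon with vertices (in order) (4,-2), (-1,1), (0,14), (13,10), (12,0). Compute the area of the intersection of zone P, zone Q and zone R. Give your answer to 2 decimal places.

24.00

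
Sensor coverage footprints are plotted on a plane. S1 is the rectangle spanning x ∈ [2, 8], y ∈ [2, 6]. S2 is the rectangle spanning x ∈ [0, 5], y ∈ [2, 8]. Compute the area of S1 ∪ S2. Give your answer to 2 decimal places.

By inclusion–exclusion:
Individual areas: |S1| = 24, |S2| = 30.
|S1∩S2|: x∈[2,5], y∈[2,6] → 3·4 = 12.
|S1 ∪ S2| = 54 − 12 = 42.00.

42.00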